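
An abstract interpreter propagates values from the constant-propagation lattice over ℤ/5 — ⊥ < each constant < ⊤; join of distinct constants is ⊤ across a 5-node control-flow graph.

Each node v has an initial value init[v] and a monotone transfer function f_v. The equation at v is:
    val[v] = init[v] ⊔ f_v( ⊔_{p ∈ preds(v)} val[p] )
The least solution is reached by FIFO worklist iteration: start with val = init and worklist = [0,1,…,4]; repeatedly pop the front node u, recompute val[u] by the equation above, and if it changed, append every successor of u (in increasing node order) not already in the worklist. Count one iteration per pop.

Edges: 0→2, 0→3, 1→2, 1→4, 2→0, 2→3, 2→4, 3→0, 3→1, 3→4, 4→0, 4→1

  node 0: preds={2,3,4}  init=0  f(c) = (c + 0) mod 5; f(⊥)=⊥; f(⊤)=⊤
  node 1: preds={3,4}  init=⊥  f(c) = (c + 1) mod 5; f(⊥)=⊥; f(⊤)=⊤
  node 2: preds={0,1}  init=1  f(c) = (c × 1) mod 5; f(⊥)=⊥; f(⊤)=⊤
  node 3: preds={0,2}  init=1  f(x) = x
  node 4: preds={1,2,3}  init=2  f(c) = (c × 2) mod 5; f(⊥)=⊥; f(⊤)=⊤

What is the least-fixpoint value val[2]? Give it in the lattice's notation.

Worklist (7 pops):
  #1 pop 0: in=⊤ → ⊤ (was 0); enqueue []
  #2 pop 1: in=⊤ → ⊤ (was ⊥); enqueue []
  #3 pop 2: in=⊤ → ⊤ (was 1); enqueue [0]
  #4 pop 3: in=⊤ → ⊤ (was 1); enqueue [1]
  #5 pop 4: in=⊤ → ⊤ (was 2); enqueue []
  #6 pop 0: in=⊤ → ⊤ (no change)
  #7 pop 1: in=⊤ → ⊤ (no change)

Fixpoint:
  val[0] = ⊤
  val[1] = ⊤
  val[2] = ⊤
  val[3] = ⊤
  val[4] = ⊤

⊤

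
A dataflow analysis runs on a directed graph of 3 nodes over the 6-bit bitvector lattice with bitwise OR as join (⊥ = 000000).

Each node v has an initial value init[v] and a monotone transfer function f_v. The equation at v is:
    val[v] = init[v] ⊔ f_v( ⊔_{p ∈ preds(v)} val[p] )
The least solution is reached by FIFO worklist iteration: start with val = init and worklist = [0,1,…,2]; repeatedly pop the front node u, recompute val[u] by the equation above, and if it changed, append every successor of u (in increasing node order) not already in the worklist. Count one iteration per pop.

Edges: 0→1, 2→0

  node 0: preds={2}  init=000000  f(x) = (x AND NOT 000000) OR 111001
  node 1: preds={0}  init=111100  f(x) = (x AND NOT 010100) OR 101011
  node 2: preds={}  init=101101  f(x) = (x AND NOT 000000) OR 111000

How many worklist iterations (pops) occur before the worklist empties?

Worklist (4 pops):
  #1 pop 0: in=101101 → 111101 (was 000000); enqueue []
  #2 pop 1: in=111101 → 111111 (was 111100); enqueue []
  #3 pop 2: in=000000 → 111101 (was 101101); enqueue [0]
  #4 pop 0: in=111101 → 111101 (no change)

Fixpoint:
  val[0] = 111101
  val[1] = 111111
  val[2] = 111101

4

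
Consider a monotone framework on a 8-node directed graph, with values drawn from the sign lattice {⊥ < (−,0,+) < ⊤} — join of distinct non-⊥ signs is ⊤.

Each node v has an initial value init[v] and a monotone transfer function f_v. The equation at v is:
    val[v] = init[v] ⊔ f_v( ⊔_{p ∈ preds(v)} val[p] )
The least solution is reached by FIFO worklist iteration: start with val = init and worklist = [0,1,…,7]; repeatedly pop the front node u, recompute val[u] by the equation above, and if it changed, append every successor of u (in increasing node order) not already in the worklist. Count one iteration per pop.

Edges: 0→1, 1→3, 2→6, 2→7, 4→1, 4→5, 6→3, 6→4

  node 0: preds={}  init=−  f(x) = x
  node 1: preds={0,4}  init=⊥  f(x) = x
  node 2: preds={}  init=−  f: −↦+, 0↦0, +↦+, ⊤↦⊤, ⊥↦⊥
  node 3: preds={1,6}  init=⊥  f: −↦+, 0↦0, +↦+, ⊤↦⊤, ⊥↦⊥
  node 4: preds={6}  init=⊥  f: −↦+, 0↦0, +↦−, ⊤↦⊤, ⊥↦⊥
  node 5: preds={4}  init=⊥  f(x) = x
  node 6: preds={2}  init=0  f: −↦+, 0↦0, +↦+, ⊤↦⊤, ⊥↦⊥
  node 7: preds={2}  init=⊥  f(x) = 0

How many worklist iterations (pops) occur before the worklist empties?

Iteration log — 13 steps:
  step 1. node 0  ⊔preds=⊥  new=−  stable
  step 2. node 1  ⊔preds=−  new=−  old=⊥  +wl: 
  step 3. node 2  ⊔preds=⊥  new=−  stable
  step 4. node 3  ⊔preds=⊤  new=⊤  old=⊥  +wl: 
  step 5. node 4  ⊔preds=0  new=0  old=⊥  +wl: 1
  step 6. node 5  ⊔preds=0  new=0  old=⊥  +wl: 
  step 7. node 6  ⊔preds=−  new=⊤  old=0  +wl: 3,4
  step 8. node 7  ⊔preds=−  new=0  old=⊥  +wl: 
  step 9. node 1  ⊔preds=⊤  new=⊤  old=−  +wl: 
  step 10. node 3  ⊔preds=⊤  new=⊤  stable
  step 11. node 4  ⊔preds=⊤  new=⊤  old=0  +wl: 1,5
  step 12. node 1  ⊔preds=⊤  new=⊤  stable
  step 13. node 5  ⊔preds=⊤  new=⊤  old=0  +wl: 

Least fixpoint reached:
  node 0: −
  node 1: ⊤
  node 2: −
  node 3: ⊤
  node 4: ⊤
  node 5: ⊤
  node 6: ⊤
  node 7: 0

13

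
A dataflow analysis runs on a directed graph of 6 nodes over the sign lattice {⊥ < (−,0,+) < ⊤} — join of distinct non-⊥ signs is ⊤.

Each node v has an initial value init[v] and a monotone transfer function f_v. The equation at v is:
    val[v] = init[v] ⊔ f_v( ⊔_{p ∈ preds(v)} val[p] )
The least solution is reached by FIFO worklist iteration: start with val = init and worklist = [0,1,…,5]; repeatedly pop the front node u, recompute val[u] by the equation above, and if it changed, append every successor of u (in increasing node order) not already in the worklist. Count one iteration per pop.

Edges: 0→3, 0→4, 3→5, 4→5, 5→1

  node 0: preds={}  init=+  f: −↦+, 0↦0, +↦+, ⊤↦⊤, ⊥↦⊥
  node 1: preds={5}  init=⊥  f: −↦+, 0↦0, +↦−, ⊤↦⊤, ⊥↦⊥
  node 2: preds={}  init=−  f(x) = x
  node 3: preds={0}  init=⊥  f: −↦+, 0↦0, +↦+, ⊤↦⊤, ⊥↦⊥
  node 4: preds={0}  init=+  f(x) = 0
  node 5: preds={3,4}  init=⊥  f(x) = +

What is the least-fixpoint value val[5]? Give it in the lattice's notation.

Trace (7 dequeues):
  [1] u=0 | in ⊥ | out + | ==
  [2] u=1 | in ⊥ | out ⊥ | ==
  [3] u=2 | in ⊥ | out − | ==
  [4] u=3 | in + | out + | prev ⊥ | push {}
  [5] u=4 | in + | out ⊤ | prev + | push {}
  [6] u=5 | in ⊤ | out + | prev ⊥ | push {1}
  [7] u=1 | in + | out − | prev ⊥ | push {}

Converged values:
  [0] +
  [1] −
  [2] −
  [3] +
  [4] ⊤
  [5] +

+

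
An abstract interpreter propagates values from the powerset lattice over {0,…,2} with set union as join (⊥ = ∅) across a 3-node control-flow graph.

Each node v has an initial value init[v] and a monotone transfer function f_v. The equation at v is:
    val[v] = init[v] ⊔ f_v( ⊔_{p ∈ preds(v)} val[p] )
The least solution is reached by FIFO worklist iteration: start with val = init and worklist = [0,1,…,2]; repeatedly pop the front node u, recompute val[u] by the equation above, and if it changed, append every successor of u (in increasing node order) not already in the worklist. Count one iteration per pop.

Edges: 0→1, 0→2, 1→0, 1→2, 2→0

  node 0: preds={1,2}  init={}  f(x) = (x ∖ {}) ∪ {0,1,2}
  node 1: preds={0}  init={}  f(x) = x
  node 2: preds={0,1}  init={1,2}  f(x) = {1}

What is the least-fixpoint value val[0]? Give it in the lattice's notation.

{0,1,2}

Worklist (4 pops):
  #1 pop 0: in={1,2} → {0,1,2} (was {}); enqueue []
  #2 pop 1: in={0,1,2} → {0,1,2} (was {}); enqueue [0]
  #3 pop 2: in={0,1,2} → {1,2} (no change)
  #4 pop 0: in={0,1,2} → {0,1,2} (no change)

Fixpoint:
  val[0] = {0,1,2}
  val[1] = {0,1,2}
  val[2] = {1,2}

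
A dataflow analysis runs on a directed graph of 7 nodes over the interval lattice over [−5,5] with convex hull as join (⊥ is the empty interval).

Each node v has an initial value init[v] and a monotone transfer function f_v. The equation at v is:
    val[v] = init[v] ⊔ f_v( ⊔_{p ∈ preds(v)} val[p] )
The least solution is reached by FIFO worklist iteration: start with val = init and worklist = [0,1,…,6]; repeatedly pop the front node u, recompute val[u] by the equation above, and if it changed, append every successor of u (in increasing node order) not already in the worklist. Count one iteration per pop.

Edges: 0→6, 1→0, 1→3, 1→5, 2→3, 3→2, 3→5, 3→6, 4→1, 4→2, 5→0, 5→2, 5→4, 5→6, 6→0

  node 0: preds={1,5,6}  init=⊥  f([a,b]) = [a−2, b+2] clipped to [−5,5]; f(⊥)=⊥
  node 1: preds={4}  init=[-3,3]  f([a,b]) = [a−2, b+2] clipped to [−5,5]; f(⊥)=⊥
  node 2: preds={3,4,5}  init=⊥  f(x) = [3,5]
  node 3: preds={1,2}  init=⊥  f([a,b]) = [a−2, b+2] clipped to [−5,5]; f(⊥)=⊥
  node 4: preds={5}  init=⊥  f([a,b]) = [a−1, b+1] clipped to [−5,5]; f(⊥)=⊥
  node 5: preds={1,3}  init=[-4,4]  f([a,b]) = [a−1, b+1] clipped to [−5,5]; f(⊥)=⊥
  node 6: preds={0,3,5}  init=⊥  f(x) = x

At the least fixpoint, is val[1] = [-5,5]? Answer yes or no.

Trace (13 dequeues):
  [1] u=0 | in [-4,4] | out [-5,5] | prev ⊥ | push {}
  [2] u=1 | in ⊥ | out [-3,3] | ==
  [3] u=2 | in [-4,4] | out [3,5] | prev ⊥ | push {}
  [4] u=3 | in [-3,5] | out [-5,5] | prev ⊥ | push {2}
  [5] u=4 | in [-4,4] | out [-5,5] | prev ⊥ | push {1}
  [6] u=5 | in [-5,5] | out [-5,5] | prev [-4,4] | push {0,4}
  [7] u=6 | in [-5,5] | out [-5,5] | prev ⊥ | push {}
  [8] u=2 | in [-5,5] | out [3,5] | ==
  [9] u=1 | in [-5,5] | out [-5,5] | prev [-3,3] | push {3,5}
  [10] u=0 | in [-5,5] | out [-5,5] | ==
  [11] u=4 | in [-5,5] | out [-5,5] | ==
  [12] u=3 | in [-5,5] | out [-5,5] | ==
  [13] u=5 | in [-5,5] | out [-5,5] | ==

Converged values:
  [0] [-5,5]
  [1] [-5,5]
  [2] [3,5]
  [3] [-5,5]
  [4] [-5,5]
  [5] [-5,5]
  [6] [-5,5]

yes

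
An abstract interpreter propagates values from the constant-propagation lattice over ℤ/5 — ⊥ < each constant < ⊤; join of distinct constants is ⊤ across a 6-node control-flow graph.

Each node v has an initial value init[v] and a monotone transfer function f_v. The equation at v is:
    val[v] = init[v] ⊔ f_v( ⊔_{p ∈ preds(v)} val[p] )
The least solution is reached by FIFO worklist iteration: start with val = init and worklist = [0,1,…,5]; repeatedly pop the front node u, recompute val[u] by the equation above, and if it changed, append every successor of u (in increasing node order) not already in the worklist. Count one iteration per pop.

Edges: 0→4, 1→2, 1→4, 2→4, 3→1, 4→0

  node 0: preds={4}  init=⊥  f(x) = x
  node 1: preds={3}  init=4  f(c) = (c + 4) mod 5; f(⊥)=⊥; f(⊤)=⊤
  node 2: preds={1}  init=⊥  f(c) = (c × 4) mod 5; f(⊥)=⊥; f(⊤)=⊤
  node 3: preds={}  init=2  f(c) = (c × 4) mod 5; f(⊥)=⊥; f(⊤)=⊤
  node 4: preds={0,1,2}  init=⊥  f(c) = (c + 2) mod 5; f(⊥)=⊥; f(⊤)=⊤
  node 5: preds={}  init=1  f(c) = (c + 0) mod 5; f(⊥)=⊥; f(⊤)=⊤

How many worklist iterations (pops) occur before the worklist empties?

Iteration log — 8 steps:
  step 1. node 0  ⊔preds=⊥  new=⊥  stable
  step 2. node 1  ⊔preds=2  new=⊤  old=4  +wl: 
  step 3. node 2  ⊔preds=⊤  new=⊤  old=⊥  +wl: 
  step 4. node 3  ⊔preds=⊥  new=2  stable
  step 5. node 4  ⊔preds=⊤  new=⊤  old=⊥  +wl: 0
  step 6. node 5  ⊔preds=⊥  new=1  stable
  step 7. node 0  ⊔preds=⊤  new=⊤  old=⊥  +wl: 4
  step 8. node 4  ⊔preds=⊤  new=⊤  stable

Least fixpoint reached:
  node 0: ⊤
  node 1: ⊤
  node 2: ⊤
  node 3: 2
  node 4: ⊤
  node 5: 1

8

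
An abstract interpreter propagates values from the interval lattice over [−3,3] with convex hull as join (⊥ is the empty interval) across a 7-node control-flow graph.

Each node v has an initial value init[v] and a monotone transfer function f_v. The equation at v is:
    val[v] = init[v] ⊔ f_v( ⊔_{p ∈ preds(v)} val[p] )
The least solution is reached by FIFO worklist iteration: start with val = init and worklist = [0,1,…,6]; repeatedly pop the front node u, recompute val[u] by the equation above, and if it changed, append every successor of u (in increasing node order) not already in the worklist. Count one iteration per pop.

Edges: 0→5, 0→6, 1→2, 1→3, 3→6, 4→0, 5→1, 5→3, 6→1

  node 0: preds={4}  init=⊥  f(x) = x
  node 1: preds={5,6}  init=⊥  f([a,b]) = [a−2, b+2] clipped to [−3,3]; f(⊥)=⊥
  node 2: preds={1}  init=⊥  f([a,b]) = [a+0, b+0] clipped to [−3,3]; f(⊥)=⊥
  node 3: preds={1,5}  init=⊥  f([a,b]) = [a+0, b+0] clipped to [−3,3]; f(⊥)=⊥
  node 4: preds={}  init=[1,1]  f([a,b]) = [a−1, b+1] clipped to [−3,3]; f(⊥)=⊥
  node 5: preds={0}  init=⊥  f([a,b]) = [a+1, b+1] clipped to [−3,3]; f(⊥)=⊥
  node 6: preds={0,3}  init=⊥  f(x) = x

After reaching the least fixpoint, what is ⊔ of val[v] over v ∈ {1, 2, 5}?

[-3,3]

Iteration log — 16 steps:
  step 1. node 0  ⊔preds=[1,1]  new=[1,1]  old=⊥  +wl: 
  step 2. node 1  ⊔preds=⊥  new=⊥  stable
  step 3. node 2  ⊔preds=⊥  new=⊥  stable
  step 4. node 3  ⊔preds=⊥  new=⊥  stable
  step 5. node 4  ⊔preds=⊥  new=[1,1]  stable
  step 6. node 5  ⊔preds=[1,1]  new=[2,2]  old=⊥  +wl: 1,3
  step 7. node 6  ⊔preds=[1,1]  new=[1,1]  old=⊥  +wl: 
  step 8. node 1  ⊔preds=[1,2]  new=[-1,3]  old=⊥  +wl: 2
  step 9. node 3  ⊔preds=[-1,3]  new=[-1,3]  old=⊥  +wl: 6
  step 10. node 2  ⊔preds=[-1,3]  new=[-1,3]  old=⊥  +wl: 
  step 11. node 6  ⊔preds=[-1,3]  new=[-1,3]  old=[1,1]  +wl: 1
  step 12. node 1  ⊔preds=[-1,3]  new=[-3,3]  old=[-1,3]  +wl: 2,3
  step 13. node 2  ⊔preds=[-3,3]  new=[-3,3]  old=[-1,3]  +wl: 
  step 14. node 3  ⊔preds=[-3,3]  new=[-3,3]  old=[-1,3]  +wl: 6
  step 15. node 6  ⊔preds=[-3,3]  new=[-3,3]  old=[-1,3]  +wl: 1
  step 16. node 1  ⊔preds=[-3,3]  new=[-3,3]  stable

Least fixpoint reached:
  node 0: [1,1]
  node 1: [-3,3]
  node 2: [-3,3]
  node 3: [-3,3]
  node 4: [1,1]
  node 5: [2,2]
  node 6: [-3,3]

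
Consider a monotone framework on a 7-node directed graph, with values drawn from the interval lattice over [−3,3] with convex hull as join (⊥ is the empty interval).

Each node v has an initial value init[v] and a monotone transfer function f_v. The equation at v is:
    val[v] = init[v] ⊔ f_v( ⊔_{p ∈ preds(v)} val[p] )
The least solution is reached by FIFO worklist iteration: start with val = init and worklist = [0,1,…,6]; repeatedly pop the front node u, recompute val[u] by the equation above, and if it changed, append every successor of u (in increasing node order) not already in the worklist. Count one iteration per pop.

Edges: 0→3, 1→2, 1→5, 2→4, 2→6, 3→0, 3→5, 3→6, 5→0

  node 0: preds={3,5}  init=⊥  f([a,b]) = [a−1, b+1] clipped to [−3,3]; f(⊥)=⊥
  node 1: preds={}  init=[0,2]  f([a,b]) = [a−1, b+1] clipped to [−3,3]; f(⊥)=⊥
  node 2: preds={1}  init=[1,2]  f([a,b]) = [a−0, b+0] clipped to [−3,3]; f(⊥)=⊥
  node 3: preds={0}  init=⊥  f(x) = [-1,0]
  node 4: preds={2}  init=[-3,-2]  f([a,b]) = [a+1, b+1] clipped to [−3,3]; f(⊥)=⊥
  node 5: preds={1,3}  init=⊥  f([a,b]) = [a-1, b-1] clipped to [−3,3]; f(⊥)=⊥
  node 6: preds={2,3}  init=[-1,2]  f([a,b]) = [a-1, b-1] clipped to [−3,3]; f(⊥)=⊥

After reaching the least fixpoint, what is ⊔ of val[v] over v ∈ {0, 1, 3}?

[-3,2]

Iteration log — 9 steps:
  step 1. node 0  ⊔preds=⊥  new=⊥  stable
  step 2. node 1  ⊔preds=⊥  new=[0,2]  stable
  step 3. node 2  ⊔preds=[0,2]  new=[0,2]  old=[1,2]  +wl: 
  step 4. node 3  ⊔preds=⊥  new=[-1,0]  old=⊥  +wl: 0
  step 5. node 4  ⊔preds=[0,2]  new=[-3,3]  old=[-3,-2]  +wl: 
  step 6. node 5  ⊔preds=[-1,2]  new=[-2,1]  old=⊥  +wl: 
  step 7. node 6  ⊔preds=[-1,2]  new=[-2,2]  old=[-1,2]  +wl: 
  step 8. node 0  ⊔preds=[-2,1]  new=[-3,2]  old=⊥  +wl: 3
  step 9. node 3  ⊔preds=[-3,2]  new=[-1,0]  stable

Least fixpoint reached:
  node 0: [-3,2]
  node 1: [0,2]
  node 2: [0,2]
  node 3: [-1,0]
  node 4: [-3,3]
  node 5: [-2,1]
  node 6: [-2,2]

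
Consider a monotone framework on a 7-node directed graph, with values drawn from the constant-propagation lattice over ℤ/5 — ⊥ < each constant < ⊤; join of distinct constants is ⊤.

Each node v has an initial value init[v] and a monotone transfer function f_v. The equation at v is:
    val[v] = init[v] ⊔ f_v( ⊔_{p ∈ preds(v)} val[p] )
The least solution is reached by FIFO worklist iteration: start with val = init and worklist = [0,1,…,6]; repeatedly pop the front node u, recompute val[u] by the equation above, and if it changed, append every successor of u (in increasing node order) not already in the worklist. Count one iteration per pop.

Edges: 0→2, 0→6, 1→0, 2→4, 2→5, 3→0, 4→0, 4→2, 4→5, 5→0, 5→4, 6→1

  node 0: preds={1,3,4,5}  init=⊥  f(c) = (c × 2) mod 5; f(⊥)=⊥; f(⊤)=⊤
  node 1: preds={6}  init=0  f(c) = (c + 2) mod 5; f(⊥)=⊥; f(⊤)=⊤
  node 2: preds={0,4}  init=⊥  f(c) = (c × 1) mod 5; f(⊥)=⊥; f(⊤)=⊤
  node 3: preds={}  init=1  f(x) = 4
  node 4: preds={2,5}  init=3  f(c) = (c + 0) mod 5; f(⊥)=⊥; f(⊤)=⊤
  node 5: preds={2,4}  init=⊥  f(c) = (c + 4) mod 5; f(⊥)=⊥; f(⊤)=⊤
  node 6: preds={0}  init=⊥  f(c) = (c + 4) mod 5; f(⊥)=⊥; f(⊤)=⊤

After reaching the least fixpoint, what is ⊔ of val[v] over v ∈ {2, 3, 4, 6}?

⊤

Trace (12 dequeues):
  [1] u=0 | in ⊤ | out ⊤ | prev ⊥ | push {}
  [2] u=1 | in ⊥ | out 0 | ==
  [3] u=2 | in ⊤ | out ⊤ | prev ⊥ | push {}
  [4] u=3 | in ⊥ | out ⊤ | prev 1 | push {0}
  [5] u=4 | in ⊤ | out ⊤ | prev 3 | push {2}
  [6] u=5 | in ⊤ | out ⊤ | prev ⊥ | push {4}
  [7] u=6 | in ⊤ | out ⊤ | prev ⊥ | push {1}
  [8] u=0 | in ⊤ | out ⊤ | ==
  [9] u=2 | in ⊤ | out ⊤ | ==
  [10] u=4 | in ⊤ | out ⊤ | ==
  [11] u=1 | in ⊤ | out ⊤ | prev 0 | push {0}
  [12] u=0 | in ⊤ | out ⊤ | ==

Converged values:
  [0] ⊤
  [1] ⊤
  [2] ⊤
  [3] ⊤
  [4] ⊤
  [5] ⊤
  [6] ⊤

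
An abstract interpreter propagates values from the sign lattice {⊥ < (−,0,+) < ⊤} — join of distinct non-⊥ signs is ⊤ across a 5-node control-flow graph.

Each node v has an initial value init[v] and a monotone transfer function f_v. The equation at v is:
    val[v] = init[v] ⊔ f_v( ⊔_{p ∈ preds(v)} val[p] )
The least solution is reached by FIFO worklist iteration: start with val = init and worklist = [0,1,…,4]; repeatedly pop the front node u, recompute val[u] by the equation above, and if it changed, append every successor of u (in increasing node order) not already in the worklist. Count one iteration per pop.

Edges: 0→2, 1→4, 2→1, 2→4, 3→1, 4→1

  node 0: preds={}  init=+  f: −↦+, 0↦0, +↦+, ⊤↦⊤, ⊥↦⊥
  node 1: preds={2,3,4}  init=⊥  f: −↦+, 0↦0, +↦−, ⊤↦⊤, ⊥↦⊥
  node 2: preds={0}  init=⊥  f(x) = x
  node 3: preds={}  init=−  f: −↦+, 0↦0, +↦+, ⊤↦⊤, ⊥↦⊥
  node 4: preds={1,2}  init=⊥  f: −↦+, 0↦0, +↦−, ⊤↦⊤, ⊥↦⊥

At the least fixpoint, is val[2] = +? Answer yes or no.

yes

Worklist (8 pops):
  #1 pop 0: in=⊥ → + (no change)
  #2 pop 1: in=− → + (was ⊥); enqueue []
  #3 pop 2: in=+ → + (was ⊥); enqueue [1]
  #4 pop 3: in=⊥ → − (no change)
  #5 pop 4: in=+ → − (was ⊥); enqueue []
  #6 pop 1: in=⊤ → ⊤ (was +); enqueue [4]
  #7 pop 4: in=⊤ → ⊤ (was −); enqueue [1]
  #8 pop 1: in=⊤ → ⊤ (no change)

Fixpoint:
  val[0] = +
  val[1] = ⊤
  val[2] = +
  val[3] = −
  val[4] = ⊤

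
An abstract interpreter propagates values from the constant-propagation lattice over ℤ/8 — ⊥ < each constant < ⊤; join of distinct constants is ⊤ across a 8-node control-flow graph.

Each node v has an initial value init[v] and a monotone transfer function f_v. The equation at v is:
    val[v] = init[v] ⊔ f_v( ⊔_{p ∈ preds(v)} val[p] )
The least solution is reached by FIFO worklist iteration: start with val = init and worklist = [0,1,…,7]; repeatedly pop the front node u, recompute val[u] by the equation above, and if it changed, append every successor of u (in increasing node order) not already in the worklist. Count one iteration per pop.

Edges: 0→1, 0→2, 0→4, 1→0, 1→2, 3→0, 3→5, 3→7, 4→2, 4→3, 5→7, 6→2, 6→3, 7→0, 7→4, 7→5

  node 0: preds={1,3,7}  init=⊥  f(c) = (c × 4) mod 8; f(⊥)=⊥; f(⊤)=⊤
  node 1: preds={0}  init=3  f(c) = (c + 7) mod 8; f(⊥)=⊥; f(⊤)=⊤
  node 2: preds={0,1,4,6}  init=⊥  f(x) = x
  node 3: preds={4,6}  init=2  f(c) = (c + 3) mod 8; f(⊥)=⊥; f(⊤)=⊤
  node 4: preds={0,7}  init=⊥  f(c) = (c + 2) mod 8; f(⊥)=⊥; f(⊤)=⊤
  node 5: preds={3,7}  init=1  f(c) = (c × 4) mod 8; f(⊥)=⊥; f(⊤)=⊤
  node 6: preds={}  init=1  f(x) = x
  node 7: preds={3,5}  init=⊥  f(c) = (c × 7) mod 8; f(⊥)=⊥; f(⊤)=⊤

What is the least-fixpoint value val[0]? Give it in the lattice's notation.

⊤

Trace (13 dequeues):
  [1] u=0 | in ⊤ | out ⊤ | prev ⊥ | push {}
  [2] u=1 | in ⊤ | out ⊤ | prev 3 | push {0}
  [3] u=2 | in ⊤ | out ⊤ | prev ⊥ | push {}
  [4] u=3 | in 1 | out ⊤ | prev 2 | push {}
  [5] u=4 | in ⊤ | out ⊤ | prev ⊥ | push {2,3}
  [6] u=5 | in ⊤ | out ⊤ | prev 1 | push {}
  [7] u=6 | in ⊥ | out 1 | ==
  [8] u=7 | in ⊤ | out ⊤ | prev ⊥ | push {4,5}
  [9] u=0 | in ⊤ | out ⊤ | ==
  [10] u=2 | in ⊤ | out ⊤ | ==
  [11] u=3 | in ⊤ | out ⊤ | ==
  [12] u=4 | in ⊤ | out ⊤ | ==
  [13] u=5 | in ⊤ | out ⊤ | ==

Converged values:
  [0] ⊤
  [1] ⊤
  [2] ⊤
  [3] ⊤
  [4] ⊤
  [5] ⊤
  [6] 1
  [7] ⊤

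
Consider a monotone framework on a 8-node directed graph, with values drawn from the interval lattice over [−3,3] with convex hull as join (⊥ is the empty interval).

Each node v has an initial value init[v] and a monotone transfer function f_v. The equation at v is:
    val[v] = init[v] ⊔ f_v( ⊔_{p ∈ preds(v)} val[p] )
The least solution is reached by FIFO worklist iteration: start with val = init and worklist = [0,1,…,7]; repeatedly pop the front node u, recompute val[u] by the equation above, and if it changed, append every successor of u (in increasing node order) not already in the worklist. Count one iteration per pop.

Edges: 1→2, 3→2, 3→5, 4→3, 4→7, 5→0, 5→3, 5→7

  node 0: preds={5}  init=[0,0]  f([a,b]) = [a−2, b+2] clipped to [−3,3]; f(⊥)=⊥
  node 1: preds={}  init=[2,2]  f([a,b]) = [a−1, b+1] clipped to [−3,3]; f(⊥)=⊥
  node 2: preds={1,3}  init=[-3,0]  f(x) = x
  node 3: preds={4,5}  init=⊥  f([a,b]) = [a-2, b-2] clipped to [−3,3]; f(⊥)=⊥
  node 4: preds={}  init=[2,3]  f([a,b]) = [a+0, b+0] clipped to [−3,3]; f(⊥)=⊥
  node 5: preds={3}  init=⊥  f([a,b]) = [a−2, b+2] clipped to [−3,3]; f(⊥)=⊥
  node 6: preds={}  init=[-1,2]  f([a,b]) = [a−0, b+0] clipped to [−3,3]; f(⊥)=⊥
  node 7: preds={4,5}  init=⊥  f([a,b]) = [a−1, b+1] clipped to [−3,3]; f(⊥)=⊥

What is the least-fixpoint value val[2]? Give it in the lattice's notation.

[-3,2]

Iteration log — 16 steps:
  step 1. node 0  ⊔preds=⊥  new=[0,0]  stable
  step 2. node 1  ⊔preds=⊥  new=[2,2]  stable
  step 3. node 2  ⊔preds=[2,2]  new=[-3,2]  old=[-3,0]  +wl: 
  step 4. node 3  ⊔preds=[2,3]  new=[0,1]  old=⊥  +wl: 2
  step 5. node 4  ⊔preds=⊥  new=[2,3]  stable
  step 6. node 5  ⊔preds=[0,1]  new=[-2,3]  old=⊥  +wl: 0,3
  step 7. node 6  ⊔preds=⊥  new=[-1,2]  stable
  step 8. node 7  ⊔preds=[-2,3]  new=[-3,3]  old=⊥  +wl: 
  step 9. node 2  ⊔preds=[0,2]  new=[-3,2]  stable
  step 10. node 0  ⊔preds=[-2,3]  new=[-3,3]  old=[0,0]  +wl: 
  step 11. node 3  ⊔preds=[-2,3]  new=[-3,1]  old=[0,1]  +wl: 2,5
  step 12. node 2  ⊔preds=[-3,2]  new=[-3,2]  stable
  step 13. node 5  ⊔preds=[-3,1]  new=[-3,3]  old=[-2,3]  +wl: 0,3,7
  step 14. node 0  ⊔preds=[-3,3]  new=[-3,3]  stable
  step 15. node 3  ⊔preds=[-3,3]  new=[-3,1]  stable
  step 16. node 7  ⊔preds=[-3,3]  new=[-3,3]  stable

Least fixpoint reached:
  node 0: [-3,3]
  node 1: [2,2]
  node 2: [-3,2]
  node 3: [-3,1]
  node 4: [2,3]
  node 5: [-3,3]
  node 6: [-1,2]
  node 7: [-3,3]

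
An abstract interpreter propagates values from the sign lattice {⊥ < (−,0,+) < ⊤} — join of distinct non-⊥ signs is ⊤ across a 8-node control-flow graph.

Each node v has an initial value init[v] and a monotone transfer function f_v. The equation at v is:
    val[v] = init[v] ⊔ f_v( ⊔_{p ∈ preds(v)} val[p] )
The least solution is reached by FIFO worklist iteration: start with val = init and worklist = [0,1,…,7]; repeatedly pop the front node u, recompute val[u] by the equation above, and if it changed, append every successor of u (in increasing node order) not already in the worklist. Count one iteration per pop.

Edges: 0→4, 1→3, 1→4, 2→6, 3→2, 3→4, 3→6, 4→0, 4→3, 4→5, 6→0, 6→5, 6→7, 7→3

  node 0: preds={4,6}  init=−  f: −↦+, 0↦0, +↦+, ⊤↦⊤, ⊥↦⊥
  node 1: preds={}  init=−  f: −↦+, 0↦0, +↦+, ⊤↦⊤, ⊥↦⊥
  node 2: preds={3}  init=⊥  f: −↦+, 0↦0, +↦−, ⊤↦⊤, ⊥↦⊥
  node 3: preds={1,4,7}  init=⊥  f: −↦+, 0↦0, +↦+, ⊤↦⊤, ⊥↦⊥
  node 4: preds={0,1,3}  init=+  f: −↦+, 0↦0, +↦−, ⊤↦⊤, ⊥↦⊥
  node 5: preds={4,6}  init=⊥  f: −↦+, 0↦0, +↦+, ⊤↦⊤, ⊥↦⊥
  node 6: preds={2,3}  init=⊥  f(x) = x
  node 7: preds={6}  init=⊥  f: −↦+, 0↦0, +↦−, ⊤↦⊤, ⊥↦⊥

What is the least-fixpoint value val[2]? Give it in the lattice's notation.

Iteration log — 13 steps:
  step 1. node 0  ⊔preds=+  new=⊤  old=−  +wl: 
  step 2. node 1  ⊔preds=⊥  new=−  stable
  step 3. node 2  ⊔preds=⊥  new=⊥  stable
  step 4. node 3  ⊔preds=⊤  new=⊤  old=⊥  +wl: 2
  step 5. node 4  ⊔preds=⊤  new=⊤  old=+  +wl: 0,3
  step 6. node 5  ⊔preds=⊤  new=⊤  old=⊥  +wl: 
  step 7. node 6  ⊔preds=⊤  new=⊤  old=⊥  +wl: 5
  step 8. node 7  ⊔preds=⊤  new=⊤  old=⊥  +wl: 
  step 9. node 2  ⊔preds=⊤  new=⊤  old=⊥  +wl: 6
  step 10. node 0  ⊔preds=⊤  new=⊤  stable
  step 11. node 3  ⊔preds=⊤  new=⊤  stable
  step 12. node 5  ⊔preds=⊤  new=⊤  stable
  step 13. node 6  ⊔preds=⊤  new=⊤  stable

Least fixpoint reached:
  node 0: ⊤
  node 1: −
  node 2: ⊤
  node 3: ⊤
  node 4: ⊤
  node 5: ⊤
  node 6: ⊤
  node 7: ⊤

⊤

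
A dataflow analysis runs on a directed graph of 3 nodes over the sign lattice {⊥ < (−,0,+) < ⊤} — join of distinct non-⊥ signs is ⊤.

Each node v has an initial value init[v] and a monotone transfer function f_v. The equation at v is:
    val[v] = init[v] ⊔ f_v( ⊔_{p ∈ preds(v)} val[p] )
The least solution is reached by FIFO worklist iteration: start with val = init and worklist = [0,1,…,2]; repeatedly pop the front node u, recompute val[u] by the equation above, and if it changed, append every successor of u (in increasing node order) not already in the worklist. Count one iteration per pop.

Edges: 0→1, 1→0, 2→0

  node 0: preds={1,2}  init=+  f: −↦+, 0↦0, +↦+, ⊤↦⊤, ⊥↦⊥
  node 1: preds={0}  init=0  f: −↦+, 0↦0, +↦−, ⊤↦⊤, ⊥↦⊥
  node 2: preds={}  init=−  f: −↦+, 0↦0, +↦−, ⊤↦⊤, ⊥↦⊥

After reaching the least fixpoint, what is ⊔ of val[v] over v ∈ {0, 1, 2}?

⊤

Iteration log — 4 steps:
  step 1. node 0  ⊔preds=⊤  new=⊤  old=+  +wl: 
  step 2. node 1  ⊔preds=⊤  new=⊤  old=0  +wl: 0
  step 3. node 2  ⊔preds=⊥  new=−  stable
  step 4. node 0  ⊔preds=⊤  new=⊤  stable

Least fixpoint reached:
  node 0: ⊤
  node 1: ⊤
  node 2: −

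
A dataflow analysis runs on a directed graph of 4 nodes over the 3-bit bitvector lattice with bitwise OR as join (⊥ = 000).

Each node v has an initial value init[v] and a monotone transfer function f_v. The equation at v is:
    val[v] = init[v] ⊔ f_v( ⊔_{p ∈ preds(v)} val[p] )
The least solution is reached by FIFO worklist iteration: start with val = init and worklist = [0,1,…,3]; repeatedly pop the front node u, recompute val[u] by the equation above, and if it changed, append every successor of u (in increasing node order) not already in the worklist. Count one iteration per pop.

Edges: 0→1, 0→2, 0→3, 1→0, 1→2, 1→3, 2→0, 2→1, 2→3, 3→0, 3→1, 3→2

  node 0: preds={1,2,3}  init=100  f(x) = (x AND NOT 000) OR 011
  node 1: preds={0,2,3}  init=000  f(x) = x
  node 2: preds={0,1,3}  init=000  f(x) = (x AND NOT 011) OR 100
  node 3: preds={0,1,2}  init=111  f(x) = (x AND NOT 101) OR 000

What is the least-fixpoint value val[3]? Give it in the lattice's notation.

Worklist (6 pops):
  #1 pop 0: in=111 → 111 (was 100); enqueue []
  #2 pop 1: in=111 → 111 (was 000); enqueue [0]
  #3 pop 2: in=111 → 100 (was 000); enqueue [1]
  #4 pop 3: in=111 → 111 (no change)
  #5 pop 0: in=111 → 111 (no change)
  #6 pop 1: in=111 → 111 (no change)

Fixpoint:
  val[0] = 111
  val[1] = 111
  val[2] = 100
  val[3] = 111

111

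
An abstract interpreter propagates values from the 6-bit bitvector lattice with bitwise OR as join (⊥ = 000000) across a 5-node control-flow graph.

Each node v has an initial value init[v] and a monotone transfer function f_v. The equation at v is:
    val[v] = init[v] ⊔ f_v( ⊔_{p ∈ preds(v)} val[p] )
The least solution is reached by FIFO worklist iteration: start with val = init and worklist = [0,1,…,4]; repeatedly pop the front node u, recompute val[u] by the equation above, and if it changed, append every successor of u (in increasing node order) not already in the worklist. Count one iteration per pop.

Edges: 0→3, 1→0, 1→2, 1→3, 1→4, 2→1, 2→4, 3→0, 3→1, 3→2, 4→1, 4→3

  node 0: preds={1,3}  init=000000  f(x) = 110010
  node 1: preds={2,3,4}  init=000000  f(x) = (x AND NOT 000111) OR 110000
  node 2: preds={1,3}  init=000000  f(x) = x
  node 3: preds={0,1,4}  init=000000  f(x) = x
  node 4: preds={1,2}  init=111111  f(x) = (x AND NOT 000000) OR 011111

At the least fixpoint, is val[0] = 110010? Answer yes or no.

Iteration log — 10 steps:
  step 1. node 0  ⊔preds=000000  new=110010  old=000000  +wl: 
  step 2. node 1  ⊔preds=111111  new=111000  old=000000  +wl: 0
  step 3. node 2  ⊔preds=111000  new=111000  old=000000  +wl: 1
  step 4. node 3  ⊔preds=111111  new=111111  old=000000  +wl: 2
  step 5. node 4  ⊔preds=111000  new=111111  stable
  step 6. node 0  ⊔preds=111111  new=110010  stable
  step 7. node 1  ⊔preds=111111  new=111000  stable
  step 8. node 2  ⊔preds=111111  new=111111  old=111000  +wl: 1,4
  step 9. node 1  ⊔preds=111111  new=111000  stable
  step 10. node 4  ⊔preds=111111  new=111111  stable

Least fixpoint reached:
  node 0: 110010
  node 1: 111000
  node 2: 111111
  node 3: 111111
  node 4: 111111

yes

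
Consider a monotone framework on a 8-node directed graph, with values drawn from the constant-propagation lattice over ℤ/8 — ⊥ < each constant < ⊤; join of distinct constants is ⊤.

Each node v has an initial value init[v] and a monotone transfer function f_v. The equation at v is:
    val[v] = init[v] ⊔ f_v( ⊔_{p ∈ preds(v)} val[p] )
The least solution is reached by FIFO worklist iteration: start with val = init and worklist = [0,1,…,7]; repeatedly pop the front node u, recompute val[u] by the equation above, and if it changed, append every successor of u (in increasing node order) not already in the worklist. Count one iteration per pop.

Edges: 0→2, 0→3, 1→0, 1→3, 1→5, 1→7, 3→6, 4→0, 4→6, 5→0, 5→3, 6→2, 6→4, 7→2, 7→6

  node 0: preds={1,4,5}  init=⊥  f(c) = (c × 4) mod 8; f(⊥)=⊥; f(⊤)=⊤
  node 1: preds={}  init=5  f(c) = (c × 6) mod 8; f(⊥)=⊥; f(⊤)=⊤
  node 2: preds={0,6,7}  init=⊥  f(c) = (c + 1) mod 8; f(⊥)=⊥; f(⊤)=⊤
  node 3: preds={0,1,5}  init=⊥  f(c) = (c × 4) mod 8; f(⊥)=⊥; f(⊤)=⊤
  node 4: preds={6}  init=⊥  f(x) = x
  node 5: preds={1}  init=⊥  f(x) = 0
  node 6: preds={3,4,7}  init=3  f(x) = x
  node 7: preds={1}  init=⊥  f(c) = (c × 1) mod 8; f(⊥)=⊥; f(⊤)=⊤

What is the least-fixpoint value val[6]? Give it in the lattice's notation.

Trace (14 dequeues):
  [1] u=0 | in 5 | out 4 | prev ⊥ | push {}
  [2] u=1 | in ⊥ | out 5 | ==
  [3] u=2 | in ⊤ | out ⊤ | prev ⊥ | push {}
  [4] u=3 | in ⊤ | out ⊤ | prev ⊥ | push {}
  [5] u=4 | in 3 | out 3 | prev ⊥ | push {0}
  [6] u=5 | in 5 | out 0 | prev ⊥ | push {3}
  [7] u=6 | in ⊤ | out ⊤ | prev 3 | push {2,4}
  [8] u=7 | in 5 | out 5 | prev ⊥ | push {6}
  [9] u=0 | in ⊤ | out ⊤ | prev 4 | push {}
  [10] u=3 | in ⊤ | out ⊤ | ==
  [11] u=2 | in ⊤ | out ⊤ | ==
  [12] u=4 | in ⊤ | out ⊤ | prev 3 | push {0}
  [13] u=6 | in ⊤ | out ⊤ | ==
  [14] u=0 | in ⊤ | out ⊤ | ==

Converged values:
  [0] ⊤
  [1] 5
  [2] ⊤
  [3] ⊤
  [4] ⊤
  [5] 0
  [6] ⊤
  [7] 5

⊤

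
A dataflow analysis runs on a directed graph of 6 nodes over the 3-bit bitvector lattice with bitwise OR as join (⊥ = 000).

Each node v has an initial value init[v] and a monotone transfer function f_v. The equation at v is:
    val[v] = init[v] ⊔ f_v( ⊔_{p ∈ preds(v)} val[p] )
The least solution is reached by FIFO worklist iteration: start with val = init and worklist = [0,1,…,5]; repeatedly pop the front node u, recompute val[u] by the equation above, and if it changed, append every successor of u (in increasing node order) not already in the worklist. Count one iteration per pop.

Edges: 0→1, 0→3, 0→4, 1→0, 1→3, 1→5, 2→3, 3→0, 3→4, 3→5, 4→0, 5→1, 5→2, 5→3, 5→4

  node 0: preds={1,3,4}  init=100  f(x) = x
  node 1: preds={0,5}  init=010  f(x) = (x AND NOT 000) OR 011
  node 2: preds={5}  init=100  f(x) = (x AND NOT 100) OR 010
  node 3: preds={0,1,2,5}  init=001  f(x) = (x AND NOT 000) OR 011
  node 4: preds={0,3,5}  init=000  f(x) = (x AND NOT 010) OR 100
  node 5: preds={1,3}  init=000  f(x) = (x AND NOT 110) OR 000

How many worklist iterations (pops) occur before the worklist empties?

Trace (11 dequeues):
  [1] u=0 | in 011 | out 111 | prev 100 | push {}
  [2] u=1 | in 111 | out 111 | prev 010 | push {0}
  [3] u=2 | in 000 | out 110 | prev 100 | push {}
  [4] u=3 | in 111 | out 111 | prev 001 | push {}
  [5] u=4 | in 111 | out 101 | prev 000 | push {}
  [6] u=5 | in 111 | out 001 | prev 000 | push {1,2,3,4}
  [7] u=0 | in 111 | out 111 | ==
  [8] u=1 | in 111 | out 111 | ==
  [9] u=2 | in 001 | out 111 | prev 110 | push {}
  [10] u=3 | in 111 | out 111 | ==
  [11] u=4 | in 111 | out 101 | ==

Converged values:
  [0] 111
  [1] 111
  [2] 111
  [3] 111
  [4] 101
  [5] 001

11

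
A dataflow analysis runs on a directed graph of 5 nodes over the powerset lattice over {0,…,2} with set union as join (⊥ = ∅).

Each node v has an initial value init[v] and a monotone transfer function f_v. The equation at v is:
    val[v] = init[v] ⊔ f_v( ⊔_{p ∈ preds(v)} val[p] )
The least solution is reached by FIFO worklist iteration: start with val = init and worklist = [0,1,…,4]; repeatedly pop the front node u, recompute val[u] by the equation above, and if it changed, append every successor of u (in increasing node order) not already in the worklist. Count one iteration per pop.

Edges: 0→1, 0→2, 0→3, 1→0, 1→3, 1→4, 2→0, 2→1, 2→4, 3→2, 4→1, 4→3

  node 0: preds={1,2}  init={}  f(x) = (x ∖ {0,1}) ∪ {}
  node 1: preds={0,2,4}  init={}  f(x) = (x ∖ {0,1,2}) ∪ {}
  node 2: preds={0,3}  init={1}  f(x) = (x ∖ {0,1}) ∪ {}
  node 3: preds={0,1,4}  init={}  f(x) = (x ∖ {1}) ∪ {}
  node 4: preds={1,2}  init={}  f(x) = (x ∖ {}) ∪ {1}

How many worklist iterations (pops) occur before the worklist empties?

7

Worklist (7 pops):
  #1 pop 0: in={1} → {} (no change)
  #2 pop 1: in={1} → {} (no change)
  #3 pop 2: in={} → {1} (no change)
  #4 pop 3: in={} → {} (no change)
  #5 pop 4: in={1} → {1} (was {}); enqueue [1,3]
  #6 pop 1: in={1} → {} (no change)
  #7 pop 3: in={1} → {} (no change)

Fixpoint:
  val[0] = {}
  val[1] = {}
  val[2] = {1}
  val[3] = {}
  val[4] = {1}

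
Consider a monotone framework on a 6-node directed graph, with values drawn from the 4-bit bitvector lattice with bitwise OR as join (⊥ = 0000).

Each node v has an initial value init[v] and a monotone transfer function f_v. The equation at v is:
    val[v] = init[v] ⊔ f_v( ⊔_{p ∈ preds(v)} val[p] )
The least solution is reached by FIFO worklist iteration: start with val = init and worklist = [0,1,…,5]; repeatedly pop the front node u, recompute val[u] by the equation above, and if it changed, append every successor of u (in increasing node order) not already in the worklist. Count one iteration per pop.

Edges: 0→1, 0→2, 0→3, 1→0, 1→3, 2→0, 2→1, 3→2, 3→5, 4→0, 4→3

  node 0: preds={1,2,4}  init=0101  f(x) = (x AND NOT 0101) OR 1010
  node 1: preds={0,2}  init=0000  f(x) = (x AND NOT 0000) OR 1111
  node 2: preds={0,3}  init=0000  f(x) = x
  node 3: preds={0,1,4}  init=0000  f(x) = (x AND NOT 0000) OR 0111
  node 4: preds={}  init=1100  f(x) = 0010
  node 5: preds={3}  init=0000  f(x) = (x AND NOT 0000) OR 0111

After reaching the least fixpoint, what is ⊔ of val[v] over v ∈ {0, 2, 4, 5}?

Trace (10 dequeues):
  [1] u=0 | in 1100 | out 1111 | prev 0101 | push {}
  [2] u=1 | in 1111 | out 1111 | prev 0000 | push {0}
  [3] u=2 | in 1111 | out 1111 | prev 0000 | push {1}
  [4] u=3 | in 1111 | out 1111 | prev 0000 | push {2}
  [5] u=4 | in 0000 | out 1110 | prev 1100 | push {3}
  [6] u=5 | in 1111 | out 1111 | prev 0000 | push {}
  [7] u=0 | in 1111 | out 1111 | ==
  [8] u=1 | in 1111 | out 1111 | ==
  [9] u=2 | in 1111 | out 1111 | ==
  [10] u=3 | in 1111 | out 1111 | ==

Converged values:
  [0] 1111
  [1] 1111
  [2] 1111
  [3] 1111
  [4] 1110
  [5] 1111

1111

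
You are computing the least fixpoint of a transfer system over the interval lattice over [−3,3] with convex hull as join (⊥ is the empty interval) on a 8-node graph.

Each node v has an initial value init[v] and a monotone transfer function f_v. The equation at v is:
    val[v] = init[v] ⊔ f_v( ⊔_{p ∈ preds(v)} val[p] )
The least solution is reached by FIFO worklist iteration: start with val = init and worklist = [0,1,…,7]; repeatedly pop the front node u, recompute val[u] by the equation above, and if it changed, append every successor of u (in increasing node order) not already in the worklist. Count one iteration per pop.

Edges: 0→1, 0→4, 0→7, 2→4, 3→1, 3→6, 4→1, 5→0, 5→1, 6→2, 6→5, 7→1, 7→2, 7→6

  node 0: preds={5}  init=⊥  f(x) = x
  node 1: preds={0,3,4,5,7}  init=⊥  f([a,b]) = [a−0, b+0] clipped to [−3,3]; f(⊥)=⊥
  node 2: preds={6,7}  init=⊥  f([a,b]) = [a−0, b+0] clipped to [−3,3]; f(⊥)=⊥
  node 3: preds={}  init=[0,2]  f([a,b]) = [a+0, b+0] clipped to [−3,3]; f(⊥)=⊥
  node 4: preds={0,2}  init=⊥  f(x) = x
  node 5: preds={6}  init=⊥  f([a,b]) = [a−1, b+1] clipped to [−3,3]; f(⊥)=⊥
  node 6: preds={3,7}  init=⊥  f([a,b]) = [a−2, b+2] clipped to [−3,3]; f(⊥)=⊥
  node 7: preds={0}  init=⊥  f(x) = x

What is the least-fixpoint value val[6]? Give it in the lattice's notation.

Worklist (21 pops):
  #1 pop 0: in=⊥ → ⊥ (no change)
  #2 pop 1: in=[0,2] → [0,2] (was ⊥); enqueue []
  #3 pop 2: in=⊥ → ⊥ (no change)
  #4 pop 3: in=⊥ → [0,2] (no change)
  #5 pop 4: in=⊥ → ⊥ (no change)
  #6 pop 5: in=⊥ → ⊥ (no change)
  #7 pop 6: in=[0,2] → [-2,3] (was ⊥); enqueue [2,5]
  #8 pop 7: in=⊥ → ⊥ (no change)
  #9 pop 2: in=[-2,3] → [-2,3] (was ⊥); enqueue [4]
  #10 pop 5: in=[-2,3] → [-3,3] (was ⊥); enqueue [0,1]
  #11 pop 4: in=[-2,3] → [-2,3] (was ⊥); enqueue []
  #12 pop 0: in=[-3,3] → [-3,3] (was ⊥); enqueue [4,7]
  #13 pop 1: in=[-3,3] → [-3,3] (was [0,2]); enqueue []
  #14 pop 4: in=[-3,3] → [-3,3] (was [-2,3]); enqueue [1]
  #15 pop 7: in=[-3,3] → [-3,3] (was ⊥); enqueue [2,6]
  #16 pop 1: in=[-3,3] → [-3,3] (no change)
  #17 pop 2: in=[-3,3] → [-3,3] (was [-2,3]); enqueue [4]
  #18 pop 6: in=[-3,3] → [-3,3] (was [-2,3]); enqueue [2,5]
  #19 pop 4: in=[-3,3] → [-3,3] (no change)
  #20 pop 2: in=[-3,3] → [-3,3] (no change)
  #21 pop 5: in=[-3,3] → [-3,3] (no change)

Fixpoint:
  val[0] = [-3,3]
  val[1] = [-3,3]
  val[2] = [-3,3]
  val[3] = [0,2]
  val[4] = [-3,3]
  val[5] = [-3,3]
  val[6] = [-3,3]
  val[7] = [-3,3]

[-3,3]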